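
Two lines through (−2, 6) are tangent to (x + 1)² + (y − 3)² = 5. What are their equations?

Let a tangent through (−2, 6) have slope m. Its distance from (−1, 3) must equal √5:
[m·(1) − (−3)]² = 5(m² + 1)
2m² − 3m − 2 = 0, so m = −1/2 or m = 2.
With m = −1/2: x + 2y = 10. With m = 2: 2x − y = −10.

x + 2y = 10 and 2x − y = −10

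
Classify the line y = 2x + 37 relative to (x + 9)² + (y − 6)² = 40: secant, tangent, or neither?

secant

Substituting the line into the circle gives 5x² + 142x + 1002 = 0.
Δ = 20164 − 20040 = 124.
Two real roots: the line is a secant.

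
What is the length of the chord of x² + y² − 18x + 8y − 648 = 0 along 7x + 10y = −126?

The distance from (9, −4) to the line is 149/√149, and r² = 745.
Chord = 2√(r² − d²) = 2·√(596) = 4√149.

4√149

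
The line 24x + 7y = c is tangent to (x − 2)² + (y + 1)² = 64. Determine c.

For a tangent, require d(centre, line) = r = 8.
|24·2 + 7·(−1) − c| / √625 = 8
|c − (41)| = 8·25, so c = 241 or c = −159.

c = −159 or c = 241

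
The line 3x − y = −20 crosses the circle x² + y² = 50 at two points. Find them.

(−7, −1) and (−5, 5)

Substitute y = 3x + 20:
10x² + 120x + 350 = 0  ⟹  x² + 12x + 35 = 0
x = −5 or x = −7, giving (−5, 5) and (−7, −1).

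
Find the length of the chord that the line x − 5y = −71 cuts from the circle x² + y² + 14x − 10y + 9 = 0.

√26

Express y = (71 + x)/5 and substitute into the circle:
26x² + 442x + 1716 = 0  ⟹  x² + 17x + 66 = 0
x = −6 or x = −11, giving (−6, 13) and (−11, 12).
|(−6, 13) − (−11, 12)| = √((5)² + (1)²) = √26.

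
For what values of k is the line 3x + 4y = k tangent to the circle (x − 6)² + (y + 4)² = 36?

k = −28 or k = 32

Tangency holds when the distance from the centre (6, −4) to the line equals the radius 6:
|3·6 + 4·(−4) − k| / √25 = 6
|k − (2)| = 6·5, so k = 32 or k = −28.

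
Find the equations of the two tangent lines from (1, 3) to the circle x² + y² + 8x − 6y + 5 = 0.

A line y − (3) = m(x − (1)) is tangent when its distance from (−4, 3) is 2√5:
(−5m − (0))² = 20(m² + 1)
m² − 4 = 0, so m = 2 or m = −2.
Through (1, 3) these give 2x − y = −1 and 2x + y = 5.

2x − y = −1 and 2x + y = 5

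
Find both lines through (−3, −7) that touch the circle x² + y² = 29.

2x − 5y = 29 and 5x + 2y = −29

Let a tangent through (−3, −7) have slope m. Its distance from (0, 0) must equal √29:
(3m − (7))² = 29(m² + 1)
10m² + 21m − 10 = 0, so m = 2/5 or m = −5/2.
With m = 2/5: 2x − 5y = 29. With m = −5/2: 5x + 2y = −29.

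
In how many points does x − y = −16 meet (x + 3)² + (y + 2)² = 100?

0

Substituting the line into the circle gives 2x² + 42x + 233 = 0.
Discriminant = (42)² − 4·2·(233) = −100 < 0.
No real roots: the line does not meet the circle.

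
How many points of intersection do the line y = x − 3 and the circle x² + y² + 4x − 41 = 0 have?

Substituting the line into the circle gives 2x² − 2x − 32 = 0.
Δ = 4 − (−256) = 260.
Two real roots: the line is a secant.

2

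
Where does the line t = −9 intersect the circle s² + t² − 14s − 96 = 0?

(−1, −9) and (15, −9)

From the line, t = −9. Substituting:
s² − 14s − 15 = 0
s = 15 or s = −1, giving (15, −9) and (−1, −9).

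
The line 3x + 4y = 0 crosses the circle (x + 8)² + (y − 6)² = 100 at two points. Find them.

Express y = (−3x)/4 and substitute into the circle:
25x² + 400x = 0  ⟹  x² + 16x = 0
x = 0 or x = −16, giving (0, 0) and (−16, 12).

(−16, 12) and (0, 0)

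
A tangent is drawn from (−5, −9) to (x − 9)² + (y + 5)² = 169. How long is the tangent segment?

√43

The centre is (9, −5) and r = 13. The square of the distance from P to the centre is 196 + 16 = 212.
Power of the point: PT² = |PO|² − r² = 43, so PT = √43.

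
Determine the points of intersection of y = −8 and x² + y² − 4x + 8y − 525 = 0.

Express y = −8 and substitute into the circle:
x² − 4x − 525 = 0
x = 25 or x = −21, giving (25, −8) and (−21, −8).

(−21, −8) and (25, −8)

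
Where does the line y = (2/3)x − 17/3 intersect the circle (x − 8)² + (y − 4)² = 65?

Express y = (−17 + 2x)/3 and substitute into the circle:
13x² − 260x + 832 = 0  ⟹  x² − 20x + 64 = 0
x = 16 or x = 4, giving (16, 5) and (4, −3).

(4, −3) and (16, 5)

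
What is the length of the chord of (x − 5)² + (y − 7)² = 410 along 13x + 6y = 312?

2√205

From the line, y = (312 − 13x)/6. Substituting:
205x² − 7380x + 59040 = 0  ⟹  x² − 36x + 288 = 0
x = 24 or x = 12, giving (24, 0) and (12, 26).
|(24, 0) − (12, 26)| = √((12)² + (−26)²) = 2√205.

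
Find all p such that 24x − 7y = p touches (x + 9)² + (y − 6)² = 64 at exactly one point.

The line touches the circle iff its distance from (−9, 6) is 8:
|24·(−9) − 7·6 − p| / √625 = 8
|p − (−258)| = 8·25, so p = −58 or p = −458.

p = −458 or p = −58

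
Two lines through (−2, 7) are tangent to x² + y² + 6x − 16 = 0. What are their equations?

Write the tangent as mx − y + (7 − m·(−2)) = 0 and set its distance from the centre to 5:
(−1m − (−7))² = 25(m² + 1)
12m² + 7m − 12 = 0, so m = 3/4 or m = −4/3.
With m = 3/4: 3x − 4y = −34. With m = −4/3: 4x + 3y = 13.

3x − 4y = −34 and 4x + 3y = 13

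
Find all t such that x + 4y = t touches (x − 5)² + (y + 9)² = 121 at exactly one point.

The line touches the circle iff its distance from (5, −9) is 11:
|1·5 + 4·(−9) − t| / √17 = 11
|t − (−31)| = 11√17.

t = −31 ± 11√17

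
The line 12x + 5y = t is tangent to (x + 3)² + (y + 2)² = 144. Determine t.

Tangency holds when the distance from the centre (−3, −2) to the line equals the radius 12:
|12·(−3) + 5·(−2) − t| / √169 = 12
|t − (−46)| = 12·13, so t = 110 or t = −202.

t = −202 or t = 110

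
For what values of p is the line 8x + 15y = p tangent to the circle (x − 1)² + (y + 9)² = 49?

p = −246 or p = −8

For a tangent, require d(centre, line) = r = 7.
|8·1 + 15·(−9) − p| / √289 = 7
|p − (−127)| = 7·17, so p = −8 or p = −246.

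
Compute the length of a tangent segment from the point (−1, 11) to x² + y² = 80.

The centre is (0, 0) and r = 4√5. The square of the distance from P to the centre is 1 + 121 = 122.
The tangent meets the radius at right angles, so tangent² = |PO|² − r² = 122 − 80 = 42.

√42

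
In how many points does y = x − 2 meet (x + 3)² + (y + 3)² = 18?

Centre (−3, −3), r² = 18. Distance² from centre to line = (−2)²/2 = 2.
Since d² < r², the line cuts the circle twice.

2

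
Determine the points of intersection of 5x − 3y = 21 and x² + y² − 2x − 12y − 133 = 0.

Express y = (−21 + 5x)/3 and substitute into the circle:
34x² − 408x = 0  ⟹  x² − 12x = 0
x = 12 or x = 0, giving (12, 13) and (0, −7).

(0, −7) and (12, 13)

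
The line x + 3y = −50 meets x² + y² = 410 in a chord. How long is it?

8√10

The distance from (0, 0) to the line is 50/√10, and r² = 410.
Chord = 2√(r² − d²) = 2·√(160) = 8√10.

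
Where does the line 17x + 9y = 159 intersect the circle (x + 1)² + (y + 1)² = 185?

(3, 12) and (12, −5)

From the line, y = (159 − 17x)/9. Substituting:
370x² − 5550x + 13320 = 0  ⟹  x² − 15x + 36 = 0
x = 12 or x = 3, giving (12, −5) and (3, 12).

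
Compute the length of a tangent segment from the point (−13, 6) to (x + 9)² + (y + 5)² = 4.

The centre is (−9, −5) and r = 2. The square of the distance from P to the centre is 16 + 121 = 137.
The tangent meets the radius at right angles, so tangent² = |PO|² − r² = 137 − 4 = 133.

√133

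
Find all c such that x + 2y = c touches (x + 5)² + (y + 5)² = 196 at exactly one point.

c = −15 ± 14√5

The line touches the circle iff its distance from (−5, −5) is 14:
|1·(−5) + 2·(−5) − c| / √5 = 14
|c − (−15)| = 14√5.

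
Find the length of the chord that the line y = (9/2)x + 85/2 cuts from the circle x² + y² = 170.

2√85

Centre (0, 0), r² = 170. Perpendicular distance d from centre to line = |85| / √85 = 85/√85.
Half the chord is √(r² − d²) = √(85), so the full chord is 2√85.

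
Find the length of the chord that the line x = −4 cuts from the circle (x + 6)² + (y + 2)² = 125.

22

The line gives x = −4. Substituting into the circle:
y² + 4y − 117 = 0
y = 9 or y = −13, giving (−4, 9) and (−4, −13).
|(−4, 9) − (−4, −13)| = √((0)² + (22)²) = 22.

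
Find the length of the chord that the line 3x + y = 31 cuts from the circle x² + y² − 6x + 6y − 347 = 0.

The distance from (3, −3) to the line is 25/√10, and r² = 365.
Half the chord is √(r² − d²) = √(605/2), so the full chord is 11√10.

11√10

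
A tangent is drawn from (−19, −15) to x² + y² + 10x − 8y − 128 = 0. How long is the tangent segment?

2√97

The centre is (−5, 4) and r = 13. The square of the distance from P to the centre is 196 + 361 = 557.
Power of the point: PT² = |PO|² − r² = 388, so PT = 2√97.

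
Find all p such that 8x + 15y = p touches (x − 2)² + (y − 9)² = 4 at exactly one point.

p = 117 or p = 185

The line touches the circle iff its distance from (2, 9) is 2:
|8·2 + 15·9 − p| / √289 = 2
|p − (151)| = 2·17, so p = 185 or p = 117.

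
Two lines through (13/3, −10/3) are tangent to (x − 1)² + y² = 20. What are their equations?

Let a tangent through (13/3, −10/3) have slope m. Its distance from (1, 0) must equal 2√5:
(−10/3m − (10/3))² = 20(m² + 1)
2m² − 5m + 2 = 0, so m = 2 or m = 1/2.
With m = 2: 2x − y = 12. With m = 1/2: x − 2y = 11.

2x − y = 12 and x − 2y = 11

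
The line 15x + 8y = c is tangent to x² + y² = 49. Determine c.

c = −119 or c = 119

For a tangent, require d(centre, line) = r = 7.
|15·0 + 8·0 − c| / √289 = 7
|c| = 7·17, so c = 119 or c = −119.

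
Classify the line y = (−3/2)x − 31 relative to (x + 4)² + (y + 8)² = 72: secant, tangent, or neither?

Substituting the line into the circle gives 13x² + 308x + 1892 = 0.
Discriminant = (308)² − 4·13·(1892) = −3520 < 0.
No real roots: the line does not meet the circle.

neither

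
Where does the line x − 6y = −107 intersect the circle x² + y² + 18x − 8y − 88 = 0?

(−17, 15) and (−5, 17)

From the line, y = (107 + x)/6. Substituting:
37x² + 814x + 3145 = 0  ⟹  x² + 22x + 85 = 0
x = −5 or x = −17, giving (−5, 17) and (−17, 15).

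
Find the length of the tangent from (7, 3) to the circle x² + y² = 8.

With centre O = (0, 0), |OP|² = 58 and r² = 8.
Power of the point: PT² = |PO|² − r² = 50, so PT = 5√2.

5√2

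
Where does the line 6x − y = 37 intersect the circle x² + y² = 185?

From the line, y = 6x − 37. Substituting:
37x² − 444x + 1184 = 0  ⟹  x² − 12x + 32 = 0
x = 8 or x = 4, giving (8, 11) and (4, −13).

(4, −13) and (8, 11)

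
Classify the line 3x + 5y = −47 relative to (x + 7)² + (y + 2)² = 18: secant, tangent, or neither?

secant

Centre (−7, −2), r² = 18. Distance² from centre to line = (16)²/34 = 128/17.
Since d² < r², the line cuts the circle twice.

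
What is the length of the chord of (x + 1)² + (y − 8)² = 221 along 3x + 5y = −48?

√34

The distance from (−1, 8) to the line is 85/√34, and r² = 221.
Half the chord is √(r² − d²) = √(17/2), so the full chord is √34.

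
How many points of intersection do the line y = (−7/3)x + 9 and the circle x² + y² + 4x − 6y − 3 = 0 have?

0

Substituting the line into the circle gives 58x² − 216x + 216 = 0.
Discriminant = (−216)² − 4·58·(216) = −3456 < 0.
No real roots: the line does not meet the circle.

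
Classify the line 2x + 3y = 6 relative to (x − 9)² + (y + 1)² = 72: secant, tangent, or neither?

secant

d² = (2·9 + 3·(−1) − (6))²/13 = 81/13; r² = 72.
Since d² < r², the line cuts the circle twice.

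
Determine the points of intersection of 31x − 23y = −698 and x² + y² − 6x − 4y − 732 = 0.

(−24, −2) and (−1, 29)

From the line, y = (698 + 31x)/23. Substituting:
1490x² + 37250x + 35760 = 0  ⟹  x² + 25x + 24 = 0
x = −1 or x = −24, giving (−1, 29) and (−24, −2).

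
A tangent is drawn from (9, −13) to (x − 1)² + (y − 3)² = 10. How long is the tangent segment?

Centre (1, 3), r² = 10. |PO|² = (8)² + (−16)² = 320.
Power of the point: PT² = |PO|² − r² = 310, so PT = √310.

√310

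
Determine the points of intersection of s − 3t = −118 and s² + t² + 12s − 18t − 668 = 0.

From the line, t = (118 + s)/3. Substituting:
10s² + 290s + 1540 = 0  ⟹  s² + 29s + 154 = 0
s = −7 or s = −22, giving (−7, 37) and (−22, 32).

(−22, 32) and (−7, 37)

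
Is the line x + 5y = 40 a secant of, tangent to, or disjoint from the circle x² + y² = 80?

secant

Centre (0, 0), r² = 80. Distance² from centre to line = (−40)²/26 = 800/13.
Since d² < r², the line cuts the circle twice.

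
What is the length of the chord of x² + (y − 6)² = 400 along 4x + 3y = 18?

The distance from (0, 6) to the line is 0/√25, and r² = 400.
Half the chord is √(r² − d²) = √(400), so the full chord is 40.

40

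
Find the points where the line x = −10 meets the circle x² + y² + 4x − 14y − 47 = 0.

The line gives x = −10. Substituting into the circle:
y² − 14y + 13 = 0
y = 13 or y = 1, giving (−10, 13) and (−10, 1).

(−10, 1) and (−10, 13)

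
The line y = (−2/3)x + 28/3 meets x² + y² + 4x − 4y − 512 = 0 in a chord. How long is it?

Express y = (28 − 2x)/3 and substitute into the circle:
13x² − 52x − 4160 = 0  ⟹  x² − 4x − 320 = 0
x = 20 or x = −16, giving (20, −4) and (−16, 20).
|(20, −4) − (−16, 20)| = √((36)² + (−24)²) = 12√13.

12√13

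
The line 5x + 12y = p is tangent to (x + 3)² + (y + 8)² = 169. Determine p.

p = −280 or p = 58

The line touches the circle iff its distance from (−3, −8) is 13:
|5·(−3) + 12·(−8) − p| / √169 = 13
|p − (−111)| = 13·13, so p = 58 or p = −280.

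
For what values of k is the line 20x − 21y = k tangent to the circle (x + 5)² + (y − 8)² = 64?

k = −500 or k = −36

Tangency holds when the distance from the centre (−5, 8) to the line equals the radius 8:
|20·(−5) − 21·8 − k| / √841 = 8
|k − (−268)| = 8·29, so k = −36 or k = −500.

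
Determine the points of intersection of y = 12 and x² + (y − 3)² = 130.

Express y = 12 and substitute into the circle:
x² − 49 = 0
x = 7 or x = −7, giving (7, 12) and (−7, 12).

(−7, 12) and (7, 12)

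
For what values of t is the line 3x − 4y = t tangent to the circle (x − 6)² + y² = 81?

The line touches the circle iff its distance from (6, 0) is 9:
|3·6 − 4·0 − t| / √25 = 9
|t − (18)| = 9·5, so t = 63 or t = −27.

t = −27 or t = 63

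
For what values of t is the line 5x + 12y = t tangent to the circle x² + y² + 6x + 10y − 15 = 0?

Tangency holds when the distance from the centre (−3, −5) to the line equals the radius 7:
|5·(−3) + 12·(−5) − t| / √169 = 7
|t − (−75)| = 7·13, so t = 16 or t = −166.

t = −166 or t = 16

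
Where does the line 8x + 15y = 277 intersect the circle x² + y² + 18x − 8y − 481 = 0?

(−16, 27) and (14, 11)

Substitute y = (277 − 8x)/15:
289x² + 578x − 64736 = 0  ⟹  x² + 2x − 224 = 0
x = 14 or x = −16, giving (14, 11) and (−16, 27).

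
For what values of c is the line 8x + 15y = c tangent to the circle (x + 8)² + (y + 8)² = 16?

c = −252 or c = −116

The line touches the circle iff its distance from (−8, −8) is 4:
|8·(−8) + 15·(−8) − c| / √289 = 4
|c − (−184)| = 4·17, so c = −116 or c = −252.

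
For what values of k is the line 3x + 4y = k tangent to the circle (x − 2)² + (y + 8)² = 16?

Tangency holds when the distance from the centre (2, −8) to the line equals the radius 4:
|3·2 + 4·(−8) − k| / √25 = 4
|k − (−26)| = 4·5, so k = −6 or k = −46.

k = −46 or k = −6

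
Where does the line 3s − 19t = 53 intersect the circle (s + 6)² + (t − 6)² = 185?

(−14, −5) and (5, −2)

Substitute t = (−53 + 3s)/19:
370s² + 3330s − 25900 = 0  ⟹  s² + 9s − 70 = 0
s = 5 or s = −14, giving (5, −2) and (−14, −5).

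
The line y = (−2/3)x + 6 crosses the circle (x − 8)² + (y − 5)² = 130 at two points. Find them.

Express y = (18 − 2x)/3 and substitute into the circle:
13x² − 156x − 585 = 0  ⟹  x² − 12x − 45 = 0
x = 15 or x = −3, giving (15, −4) and (−3, 8).

(−3, 8) and (15, −4)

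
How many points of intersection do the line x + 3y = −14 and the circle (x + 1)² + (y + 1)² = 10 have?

1

Substituting the line into the circle gives 10x² + 40x + 40 = 0.
Δ = 1600 − 1600 = 0.
A repeated root: the line is tangent.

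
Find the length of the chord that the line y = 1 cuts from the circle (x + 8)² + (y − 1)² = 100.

Centre (−8, 1), r² = 100. Perpendicular distance d from centre to line = |0| / √1 = 0.
Chord = 2√(r² − d²) = 2·√(100) = 20.

20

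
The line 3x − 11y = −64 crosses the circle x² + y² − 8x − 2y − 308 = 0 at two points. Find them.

Express y = (64 + 3x)/11 and substitute into the circle:
130x² − 650x − 34580 = 0  ⟹  x² − 5x − 266 = 0
x = 19 or x = −14, giving (19, 11) and (−14, 2).

(−14, 2) and (19, 11)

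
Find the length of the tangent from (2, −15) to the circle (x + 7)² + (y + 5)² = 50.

The centre is (−7, −5) and r = 5√2. The square of the distance from P to the centre is 81 + 100 = 181.
Power of the point: PT² = |PO|² − r² = 131, so PT = √131.

√131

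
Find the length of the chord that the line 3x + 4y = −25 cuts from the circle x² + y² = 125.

20

From the line, y = (−25 − 3x)/4. Substituting:
25x² + 150x − 1375 = 0  ⟹  x² + 6x − 55 = 0
x = 5 or x = −11, giving (5, −10) and (−11, 2).
|(5, −10) − (−11, 2)| = √((16)² + (−12)²) = 20.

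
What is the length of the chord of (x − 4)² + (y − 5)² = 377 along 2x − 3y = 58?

4√13

Centre (4, 5), r² = 377. Perpendicular distance d from centre to line = |−65| / √13 = 65/√13.
Half the chord is √(r² − d²) = √(52), so the full chord is 4√13.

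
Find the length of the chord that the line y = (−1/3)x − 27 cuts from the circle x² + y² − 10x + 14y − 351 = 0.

The distance from (5, −7) to the line is 65/√10, and r² = 425.
Chord = 2√(r² − d²) = 2·√(5/2) = √10.

√10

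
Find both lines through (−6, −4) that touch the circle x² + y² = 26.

5x − y = −26 and x + 5y = −26

Let a tangent through (−6, −4) have slope m. Its distance from (0, 0) must equal √26:
[m·(6) − (4)]² = 26(m² + 1)
5m² − 24m − 5 = 0, so m = 5 or m = −1/5.
With m = 5: 5x − y = −26. With m = −1/5: x + 5y = −26.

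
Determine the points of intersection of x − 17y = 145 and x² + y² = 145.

Substitute y = (−145 + x)/17:
290x² − 290x − 20880 = 0  ⟹  x² − x − 72 = 0
x = 9 or x = −8, giving (9, −8) and (−8, −9).

(−8, −9) and (9, −8)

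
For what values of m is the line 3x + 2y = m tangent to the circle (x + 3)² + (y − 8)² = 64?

For a tangent, require d(centre, line) = r = 8.
|3·(−3) + 2·8 − m| / √13 = 8
|m − (7)| = 8√13.

m = 7 ± 8√13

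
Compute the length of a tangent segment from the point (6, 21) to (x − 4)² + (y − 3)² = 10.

√318

The centre is (4, 3) and r = √10. The square of the distance from P to the centre is 4 + 324 = 328.
By the tangent–radius right angle, tangent length = √(|PO|² − r²) = √318.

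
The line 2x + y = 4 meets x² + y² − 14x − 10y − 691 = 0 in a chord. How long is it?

Substitute y = −2x + 4:
5x² − 10x − 715 = 0  ⟹  x² − 2x − 143 = 0
x = 13 or x = −11, giving (13, −22) and (−11, 26).
|(13, −22) − (−11, 26)| = √((24)² + (−48)²) = 24√5.

24√5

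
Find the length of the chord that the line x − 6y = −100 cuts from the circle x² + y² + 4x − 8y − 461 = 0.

6√37

The distance from (−2, 4) to the line is 74/√37, and r² = 481.
Half the chord is √(r² − d²) = √(333), so the full chord is 6√37.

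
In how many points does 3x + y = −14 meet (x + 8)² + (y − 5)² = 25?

2

Substituting the line into the circle gives 10x² + 130x + 400 = 0.
Δ = 16900 − 16000 = 900.
Two real roots: the line is a secant.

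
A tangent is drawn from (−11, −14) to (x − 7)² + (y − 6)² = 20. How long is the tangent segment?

8√11

The centre is (7, 6) and r = 2√5. The square of the distance from P to the centre is 324 + 400 = 724.
By the tangent–radius right angle, tangent length = √(|PO|² − r²) = √704 = 8√11.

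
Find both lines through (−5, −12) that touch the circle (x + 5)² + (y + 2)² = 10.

3x + y = −27 and 3x − y = −3

A line y − (−12) = m(x − (−5)) is tangent when its distance from (−5, −2) is √10:
[m·(0) − (10)]² = 10(m² + 1)
m² − 9 = 0, so m = −3 or m = 3.
With m = −3: 3x + y = −27. With m = 3: 3x − y = −3.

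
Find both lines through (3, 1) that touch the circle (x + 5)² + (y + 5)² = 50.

Let a tangent through (3, 1) have slope m. Its distance from (−5, −5) must equal 5√2:
(−8m − (−6))² = 50(m² + 1)
7m² − 48m − 7 = 0, so m = 7 or m = −1/7.
Through (3, 1) these give 7x − y = 20 and x + 7y = 10.

7x − y = 20 and x + 7y = 10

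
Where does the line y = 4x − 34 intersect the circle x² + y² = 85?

From the line, y = 4x − 34. Substituting:
17x² − 272x + 1071 = 0  ⟹  x² − 16x + 63 = 0
x = 9 or x = 7, giving (9, 2) and (7, −6).

(7, −6) and (9, 2)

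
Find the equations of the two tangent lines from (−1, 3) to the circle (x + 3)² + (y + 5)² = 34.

Write the tangent as mx − y + (3 − m·(−1)) = 0 and set its distance from the centre to √34:
[m·(−2) − (−8)]² = 34(m² + 1)
15m² + 16m − 15 = 0, so m = 3/5 or m = −5/3.
With m = 3/5: 3x − 5y = −18. With m = −5/3: 5x + 3y = 4.

3x − 5y = −18 and 5x + 3y = 4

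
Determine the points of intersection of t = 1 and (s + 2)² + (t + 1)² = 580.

From the line, t = 1. Substituting:
s² + 4s − 572 = 0
s = 22 or s = −26, giving (22, 1) and (−26, 1).

(−26, 1) and (22, 1)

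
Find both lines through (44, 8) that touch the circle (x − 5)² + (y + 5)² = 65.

Write the tangent as mx − y + (8 − m·(44)) = 0 and set its distance from the centre to √65:
[m·(−39) − (−13)]² = 65(m² + 1)
56m² − 39m + 4 = 0, so m = 1/8 or m = 4/7.
With m = 1/8: x − 8y = −20. With m = 4/7: 4x − 7y = 120.

x − 8y = −20 and 4x − 7y = 120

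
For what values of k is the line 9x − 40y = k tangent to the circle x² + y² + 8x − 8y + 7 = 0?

The line touches the circle iff its distance from (−4, 4) is 5:
|9·(−4) − 40·4 − k| / √1681 = 5
|k − (−196)| = 5·41, so k = 9 or k = −401.

k = −401 or k = 9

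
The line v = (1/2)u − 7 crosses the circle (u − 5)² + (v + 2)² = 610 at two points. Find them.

Substitute v = (−14 + u)/2:
5u² − 60u − 2240 = 0  ⟹  u² − 12u − 448 = 0
u = 28 or u = −16, giving (28, 7) and (−16, −15).

(−16, −15) and (28, 7)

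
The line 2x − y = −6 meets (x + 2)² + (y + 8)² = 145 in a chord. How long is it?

10√5

Express y = 2x + 6 and substitute into the circle:
5x² + 60x + 55 = 0  ⟹  x² + 12x + 11 = 0
x = −1 or x = −11, giving (−1, 4) and (−11, −16).
|(−1, 4) − (−11, −16)| = √((10)² + (20)²) = 10√5.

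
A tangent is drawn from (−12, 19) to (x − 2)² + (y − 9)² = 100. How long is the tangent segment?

14

The centre is (2, 9) and r = 10. The square of the distance from P to the centre is 196 + 100 = 296.
Power of the point: PT² = |PO|² − r² = 196, so PT = 14.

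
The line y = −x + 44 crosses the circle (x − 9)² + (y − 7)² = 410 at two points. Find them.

(20, 24) and (26, 18)

Substitute y = −x + 44:
2x² − 92x + 1040 = 0  ⟹  x² − 46x + 520 = 0
x = 26 or x = 20, giving (26, 18) and (20, 24).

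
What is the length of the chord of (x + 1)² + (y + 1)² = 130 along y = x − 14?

From the line, y = x − 14. Substituting:
2x² − 24x + 40 = 0  ⟹  x² − 12x + 20 = 0
x = 10 or x = 2, giving (10, −4) and (2, −12).
Chord length = distance between (10, −4) and (2, −12) = √128 = 8√2.

8√2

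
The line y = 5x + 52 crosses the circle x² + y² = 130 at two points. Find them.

Express y = 5x + 52 and substitute into the circle:
26x² + 520x + 2574 = 0  ⟹  x² + 20x + 99 = 0
x = −9 or x = −11, giving (−9, 7) and (−11, −3).

(−11, −3) and (−9, 7)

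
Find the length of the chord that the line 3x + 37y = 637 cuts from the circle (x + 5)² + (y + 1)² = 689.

√1378

From the line, y = (637 − 3x)/37. Substituting:
1378x² + 9646x − 454740 = 0  ⟹  x² + 7x − 330 = 0
x = 15 or x = −22, giving (15, 16) and (−22, 19).
Chord length = distance between (15, 16) and (−22, 19) = √1378 = √1378.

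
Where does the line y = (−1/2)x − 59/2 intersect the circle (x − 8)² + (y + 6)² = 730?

(−13, −23) and (7, −33)

Substitute y = (−59 − x)/2:
5x² + 30x − 455 = 0  ⟹  x² + 6x − 91 = 0
x = 7 or x = −13, giving (7, −33) and (−13, −23).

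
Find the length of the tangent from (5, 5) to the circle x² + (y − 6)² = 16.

√10

The centre is (0, 6) and r = 4. The square of the distance from P to the centre is 25 + 1 = 26.
Power of the point: PT² = |PO|² − r² = 10, so PT = √10.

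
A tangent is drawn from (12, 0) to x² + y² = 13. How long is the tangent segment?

Centre (0, 0), r² = 13. |PO|² = (12)² + (0)² = 144.
By the tangent–radius right angle, tangent length = √(|PO|² − r²) = √131.

√131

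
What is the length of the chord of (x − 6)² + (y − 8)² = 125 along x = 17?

4

The line gives x = 17. Substituting into the circle:
y² − 16y + 60 = 0
y = 10 or y = 6, giving (17, 10) and (17, 6).
Chord length = distance between (17, 10) and (17, 6) = √16 = 4.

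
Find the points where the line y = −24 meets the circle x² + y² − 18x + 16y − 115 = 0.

Express y = −24 and substitute into the circle:
x² − 18x + 77 = 0
x = 11 or x = 7, giving (11, −24) and (7, −24).

(7, −24) and (11, −24)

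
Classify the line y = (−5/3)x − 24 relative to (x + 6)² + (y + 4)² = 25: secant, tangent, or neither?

neither

d² = (5·(−6) + 3·(−4) − (−72))²/34 = 450/17; r² = 25.
Since d² > r², the line lies outside the circle.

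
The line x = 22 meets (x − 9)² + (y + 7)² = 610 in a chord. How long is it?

The line gives x = 22. Substituting into the circle:
y² + 14y − 392 = 0
y = 14 or y = −28, giving (22, 14) and (22, −28).
|(22, 14) − (22, −28)| = √((0)² + (42)²) = 42.

42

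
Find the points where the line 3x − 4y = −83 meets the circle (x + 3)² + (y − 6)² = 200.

(−17, 8) and (−1, 20)

From the line, y = (83 + 3x)/4. Substituting:
25x² + 450x + 425 = 0  ⟹  x² + 18x + 17 = 0
x = −1 or x = −17, giving (−1, 20) and (−17, 8).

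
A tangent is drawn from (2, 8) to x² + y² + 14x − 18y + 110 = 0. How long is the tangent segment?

√62

The centre is (−7, 9) and r = 2√5. The square of the distance from P to the centre is 81 + 1 = 82.
By the tangent–radius right angle, tangent length = √(|PO|² − r²) = √62.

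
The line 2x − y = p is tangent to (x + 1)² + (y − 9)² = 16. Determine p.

Tangency holds when the distance from the centre (−1, 9) to the line equals the radius 4:
|2·(−1) − 1·9 − p| / √5 = 4
|p − (−11)| = 4√5.

p = −11 ± 4√5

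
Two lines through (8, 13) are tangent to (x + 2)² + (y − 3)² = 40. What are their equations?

3x − y = 11 and x − 3y = −31

Let a tangent through (8, 13) have slope m. Its distance from (−2, 3) must equal 2√10:
(−10m − (−10))² = 40(m² + 1)
3m² − 10m + 3 = 0, so m = 3 or m = 1/3.
Through (8, 13) these give 3x − y = 11 and x − 3y = −31.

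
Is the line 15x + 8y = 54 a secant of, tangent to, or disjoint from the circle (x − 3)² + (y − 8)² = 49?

secant

d² = (15·3 + 8·8 − (54))²/289 = 3025/289; r² = 49.
Since d² < r², the line cuts the circle twice.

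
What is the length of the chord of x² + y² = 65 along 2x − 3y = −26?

2√13

Centre (0, 0), r² = 65. Perpendicular distance d from centre to line = |26| / √13 = 26/√13.
Half the chord is √(r² − d²) = √(13), so the full chord is 2√13.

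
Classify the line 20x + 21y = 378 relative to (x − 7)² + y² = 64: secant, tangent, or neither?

neither

Substituting the line into the circle gives 841x² − 21294x + 136269 = 0.
Discriminant = (−21294)² − 4·841·(136269) = −4974480 < 0.
No real roots: the line does not meet the circle.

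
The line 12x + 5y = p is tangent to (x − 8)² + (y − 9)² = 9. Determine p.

Tangency holds when the distance from the centre (8, 9) to the line equals the radius 3:
|12·8 + 5·9 − p| / √169 = 3
|p − (141)| = 3·13, so p = 180 or p = 102.

p = 102 or p = 180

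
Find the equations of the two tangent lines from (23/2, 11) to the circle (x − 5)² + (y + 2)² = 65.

4x − 7y = −31 and 8x + y = 103

A line y − (11) = m(x − (23/2)) is tangent when its distance from (5, −2) is √65:
(−13/2m − (−13))² = 65(m² + 1)
7m² + 52m − 32 = 0, so m = 4/7 or m = −8.
With m = 4/7: 4x − 7y = −31. With m = −8: 8x + y = 103.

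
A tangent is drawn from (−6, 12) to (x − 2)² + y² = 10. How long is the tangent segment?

Centre (2, 0), r² = 10. |PO|² = (−8)² + (12)² = 208.
By the tangent–radius right angle, tangent length = √(|PO|² − r²) = √198 = 3√22.

3√22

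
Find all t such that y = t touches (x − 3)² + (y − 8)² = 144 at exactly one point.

t = −4 or t = 20

The line touches the circle iff its distance from (3, 8) is 12:
|0·3 + 1·8 − t| / √1 = 12
|t − (8)| = 12, so t = 20 or t = −4.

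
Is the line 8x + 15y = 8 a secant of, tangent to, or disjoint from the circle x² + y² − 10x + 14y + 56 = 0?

disjoint

d² = (8·5 + 15·(−7) − (8))²/289 = 5329/289; r² = 18.
Since d² > r², the line lies outside the circle.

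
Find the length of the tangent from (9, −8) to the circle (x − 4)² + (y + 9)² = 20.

With centre O = (4, −9), |OP|² = 26 and r² = 20.
The tangent meets the radius at right angles, so tangent² = |PO|² − r² = 26 − 20 = 6.

√6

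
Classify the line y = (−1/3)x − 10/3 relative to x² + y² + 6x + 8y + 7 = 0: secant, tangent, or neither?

Centre (−3, −4), r² = 18. Distance² from centre to line = (−5)²/10 = 5/2.
Since d² < r², the line cuts the circle twice.

secant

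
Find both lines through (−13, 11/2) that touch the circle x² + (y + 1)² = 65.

A line y − (11/2) = m(x − (−13)) is tangent when its distance from (0, −1) is √65:
[m·(13) − (−13/2)]² = 65(m² + 1)
32m² + 52m − 7 = 0, so m = −7/4 or m = 1/8.
With m = −7/4: 7x + 4y = −69. With m = 1/8: x − 8y = −57.

7x + 4y = −69 and x − 8y = −57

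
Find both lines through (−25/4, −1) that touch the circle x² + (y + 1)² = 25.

4x − 3y = −22 and 4x + 3y = −28

A line y − (−1) = m(x − (−25/4)) is tangent when its distance from (0, −1) is 5:
(25/4m − (0))² = 25(m² + 1)
9m² − 16 = 0, so m = 4/3 or m = −4/3.
With m = 4/3: 4x − 3y = −22. With m = −4/3: 4x + 3y = −28.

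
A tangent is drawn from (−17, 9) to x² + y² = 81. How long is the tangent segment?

Centre (0, 0), r² = 81. |PO|² = (−17)² + (9)² = 370.
By the tangent–radius right angle, tangent length = √(|PO|² − r²) = √289 = 17.

17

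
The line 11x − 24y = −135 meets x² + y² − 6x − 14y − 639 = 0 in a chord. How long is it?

Express y = (135 + 11x)/24 and substitute into the circle:
697x² − 4182x − 395199 = 0  ⟹  x² − 6x − 567 = 0
x = 27 or x = −21, giving (27, 18) and (−21, −4).
|(27, 18) − (−21, −4)| = √((48)² + (22)²) = 2√697.

2√697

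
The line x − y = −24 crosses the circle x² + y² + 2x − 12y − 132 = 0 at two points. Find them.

(−13, 11) and (−6, 18)

Substitute y = x + 24:
2x² + 38x + 156 = 0  ⟹  x² + 19x + 78 = 0
x = −6 or x = −13, giving (−6, 18) and (−13, 11).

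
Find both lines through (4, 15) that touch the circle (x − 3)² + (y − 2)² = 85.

6x − 7y = −81 and 7x + 6y = 118

Let a tangent through (4, 15) have slope m. Its distance from (3, 2) must equal √85:
[m·(−1) − (−13)]² = 85(m² + 1)
42m² + 13m − 42 = 0, so m = 6/7 or m = −7/6.
Through (4, 15) these give 6x − 7y = −81 and 7x + 6y = 118.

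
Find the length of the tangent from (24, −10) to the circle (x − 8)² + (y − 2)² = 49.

3√39

The centre is (8, 2) and r = 7. The square of the distance from P to the centre is 256 + 144 = 400.
By the tangent–radius right angle, tangent length = √(|PO|² − r²) = √351 = 3√39.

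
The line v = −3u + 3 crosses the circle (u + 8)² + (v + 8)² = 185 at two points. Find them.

(0, 3) and (5, −12)

From the line, v = −3u + 3. Substituting:
10u² − 50u = 0  ⟹  u² − 5u = 0
u = 5 or u = 0, giving (5, −12) and (0, 3).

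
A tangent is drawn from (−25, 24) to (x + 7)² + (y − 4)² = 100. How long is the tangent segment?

With centre O = (−7, 4), |OP|² = 724 and r² = 100.
Power of the point: PT² = |PO|² − r² = 624, so PT = 4√39.

4√39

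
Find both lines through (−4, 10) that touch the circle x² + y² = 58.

Write the tangent as mx − y + (10 − m·(−4)) = 0 and set its distance from the centre to √58:
(4m − (−10))² = 58(m² + 1)
21m² − 40m − 21 = 0, so m = 7/3 or m = −3/7.
Through (−4, 10) these give 7x − 3y = −58 and 3x + 7y = 58.

7x − 3y = −58 and 3x + 7y = 58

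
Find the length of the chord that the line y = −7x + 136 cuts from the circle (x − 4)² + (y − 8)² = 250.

10√2

The distance from (4, 8) to the line is 100/√50, and r² = 250.
Half the chord is √(r² − d²) = √(50), so the full chord is 10√2.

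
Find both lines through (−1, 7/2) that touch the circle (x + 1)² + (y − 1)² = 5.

A line y − (7/2) = m(x − (−1)) is tangent when its distance from (−1, 1) is √5:
[m·(0) − (−5/2)]² = 5(m² + 1)
4m² − 1 = 0, so m = −1/2 or m = 1/2.
With m = −1/2: x + 2y = 6. With m = 1/2: x − 2y = −8.

x + 2y = 6 and x − 2y = −8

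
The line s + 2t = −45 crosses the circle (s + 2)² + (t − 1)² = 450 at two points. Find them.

Express t = (−45 − s)/2 and substitute into the circle:
5s² + 110s + 425 = 0  ⟹  s² + 22s + 85 = 0
s = −5 or s = −17, giving (−5, −20) and (−17, −14).

(−17, −14) and (−5, −20)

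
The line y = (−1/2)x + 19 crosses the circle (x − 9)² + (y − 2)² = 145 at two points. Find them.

(10, 14) and (18, 10)

Substitute y = (38 − x)/2:
5x² − 140x + 900 = 0  ⟹  x² − 28x + 180 = 0
x = 18 or x = 10, giving (18, 10) and (10, 14).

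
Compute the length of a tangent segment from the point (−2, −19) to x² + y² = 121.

2√61

The centre is (0, 0) and r = 11. The square of the distance from P to the centre is 4 + 361 = 365.
The tangent meets the radius at right angles, so tangent² = |PO|² − r² = 365 − 121 = 244.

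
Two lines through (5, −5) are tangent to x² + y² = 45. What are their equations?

Let a tangent through (5, −5) have slope m. Its distance from (0, 0) must equal 3√5:
(−5m − (5))² = 45(m² + 1)
2m² − 5m + 2 = 0, so m = 2 or m = 1/2.
With m = 2: 2x − y = 15. With m = 1/2: x − 2y = 15.

2x − y = 15 and x − 2y = 15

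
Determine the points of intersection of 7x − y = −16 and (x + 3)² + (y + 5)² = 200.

(−5, −19) and (−1, 9)

Express y = 7x + 16 and substitute into the circle:
50x² + 300x + 250 = 0  ⟹  x² + 6x + 5 = 0
x = −1 or x = −5, giving (−1, 9) and (−5, −19).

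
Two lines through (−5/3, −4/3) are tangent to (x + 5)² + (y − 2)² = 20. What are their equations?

Write the tangent as mx − y + (−4/3 − m·(−5/3)) = 0 and set its distance from the centre to 2√5:
(−10/3m − (10/3))² = 20(m² + 1)
2m² − 5m + 2 = 0, so m = 1/2 or m = 2.
Through (−5/3, −4/3) these give x − 2y = 1 and 2x − y = −2.

x − 2y = 1 and 2x − y = −2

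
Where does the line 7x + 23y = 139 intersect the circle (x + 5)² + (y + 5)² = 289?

From the line, y = (139 − 7x)/23. Substituting:
578x² + 1734x − 75140 = 0  ⟹  x² + 3x − 130 = 0
x = 10 or x = −13, giving (10, 3) and (−13, 10).

(−13, 10) and (10, 3)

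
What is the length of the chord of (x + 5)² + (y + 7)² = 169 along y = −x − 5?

17√2

From the line, y = −x − 5. Substituting:
2x² + 6x − 140 = 0  ⟹  x² + 3x − 70 = 0
x = 7 or x = −10, giving (7, −12) and (−10, 5).
Chord length = distance between (7, −12) and (−10, 5) = √578 = 17√2.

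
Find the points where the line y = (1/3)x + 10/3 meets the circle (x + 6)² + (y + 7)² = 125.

(−16, −2) and (−1, 3)

From the line, y = (10 + x)/3. Substituting:
10x² + 170x + 160 = 0  ⟹  x² + 17x + 16 = 0
x = −1 or x = −16, giving (−1, 3) and (−16, −2).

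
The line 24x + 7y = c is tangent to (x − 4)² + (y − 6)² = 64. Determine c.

c = −62 or c = 338

For a tangent, require d(centre, line) = r = 8.
|24·4 + 7·6 − c| / √625 = 8
|c − (138)| = 8·25, so c = 338 or c = −62.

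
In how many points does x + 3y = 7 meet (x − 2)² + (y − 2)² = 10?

2

Substituting the line into the circle gives 10x² − 38x − 53 = 0.
Δ = 1444 − (−2120) = 3564.
Two real roots: the line is a secant.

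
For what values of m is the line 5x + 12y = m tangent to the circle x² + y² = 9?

m = −39 or m = 39

The line touches the circle iff its distance from (0, 0) is 3:
|5·0 + 12·0 − m| / √169 = 3
|m| = 3·13, so m = 39 or m = −39.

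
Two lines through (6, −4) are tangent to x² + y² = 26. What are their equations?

x − 5y = 26 and 5x + y = 26

Write the tangent as mx − y + (−4 − m·(6)) = 0 and set its distance from the centre to √26:
[m·(−6) − (4)]² = 26(m² + 1)
5m² + 24m − 5 = 0, so m = 1/5 or m = −5.
Through (6, −4) these give x − 5y = 26 and 5x + y = 26.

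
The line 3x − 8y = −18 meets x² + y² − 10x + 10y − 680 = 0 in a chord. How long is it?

Centre (5, −5), r² = 730. Perpendicular distance d from centre to line = |73| / √73 = 73/√73.
Chord = 2√(r² − d²) = 2·√(657) = 6√73.

6√73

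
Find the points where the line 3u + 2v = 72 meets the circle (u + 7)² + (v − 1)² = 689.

(10, 21) and (18, 9)

Express v = (72 − 3u)/2 and substitute into the circle:
13u² − 364u + 2340 = 0  ⟹  u² − 28u + 180 = 0
u = 18 or u = 10, giving (18, 9) and (10, 21).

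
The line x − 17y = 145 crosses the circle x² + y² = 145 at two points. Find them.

(−8, −9) and (9, −8)

Substitute y = (−145 + x)/17:
290x² − 290x − 20880 = 0  ⟹  x² − x − 72 = 0
x = 9 or x = −8, giving (9, −8) and (−8, −9).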